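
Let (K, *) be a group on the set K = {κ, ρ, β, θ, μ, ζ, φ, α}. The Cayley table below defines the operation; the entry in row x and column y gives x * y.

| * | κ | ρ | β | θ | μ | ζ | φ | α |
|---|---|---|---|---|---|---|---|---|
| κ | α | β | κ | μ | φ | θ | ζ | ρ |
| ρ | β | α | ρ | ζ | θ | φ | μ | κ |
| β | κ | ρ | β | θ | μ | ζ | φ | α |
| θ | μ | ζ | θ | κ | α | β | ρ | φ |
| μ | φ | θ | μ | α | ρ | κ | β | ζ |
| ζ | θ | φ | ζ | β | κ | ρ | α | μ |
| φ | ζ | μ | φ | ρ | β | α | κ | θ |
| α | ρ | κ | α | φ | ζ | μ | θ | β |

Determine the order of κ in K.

The identity element is β (its row matches the header).
κ^1 = κ
κ^2 = κ * κ = α
κ^3 = α * κ = ρ
κ^4 = ρ * κ = β
The first power of κ equal to the identity is κ^4, so ord(κ) = 4.

4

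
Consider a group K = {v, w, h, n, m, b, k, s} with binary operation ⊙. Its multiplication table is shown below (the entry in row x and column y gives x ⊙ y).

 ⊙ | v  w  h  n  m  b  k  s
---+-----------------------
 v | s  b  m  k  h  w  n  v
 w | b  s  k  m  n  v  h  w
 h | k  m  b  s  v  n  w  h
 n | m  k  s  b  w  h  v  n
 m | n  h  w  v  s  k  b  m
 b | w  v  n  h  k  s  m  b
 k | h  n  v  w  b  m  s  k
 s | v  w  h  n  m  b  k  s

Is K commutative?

h ⊙ w = m but w ⊙ h = k.
Since h and w do not commute, K is not abelian.

No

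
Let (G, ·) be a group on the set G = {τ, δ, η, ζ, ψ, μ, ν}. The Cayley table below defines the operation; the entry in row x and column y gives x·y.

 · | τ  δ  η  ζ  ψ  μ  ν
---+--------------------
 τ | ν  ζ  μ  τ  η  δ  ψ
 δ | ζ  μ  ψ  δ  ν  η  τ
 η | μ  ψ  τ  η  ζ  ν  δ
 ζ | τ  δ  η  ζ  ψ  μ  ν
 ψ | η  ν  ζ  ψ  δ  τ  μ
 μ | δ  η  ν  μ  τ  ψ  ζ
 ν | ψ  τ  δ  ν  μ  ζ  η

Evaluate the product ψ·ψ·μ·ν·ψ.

ν

ψ·ψ = δ
δ·μ = η
η·ν = δ
δ·ψ = ν
(Structurally, G here is isomorphic to the cyclic group Z_7.)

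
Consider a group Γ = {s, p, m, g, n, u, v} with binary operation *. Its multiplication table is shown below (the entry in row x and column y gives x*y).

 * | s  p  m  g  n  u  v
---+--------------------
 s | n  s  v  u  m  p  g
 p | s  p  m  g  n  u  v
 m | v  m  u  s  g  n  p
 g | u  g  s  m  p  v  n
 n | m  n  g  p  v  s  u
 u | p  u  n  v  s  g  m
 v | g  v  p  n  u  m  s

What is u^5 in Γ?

n

u^1 = u
u^2 = u*u = g
u^3 = g*u = v
u^4 = v*u = m
u^5 = m*u = n
(Structurally, Γ here is isomorphic to the cyclic group Z_7.)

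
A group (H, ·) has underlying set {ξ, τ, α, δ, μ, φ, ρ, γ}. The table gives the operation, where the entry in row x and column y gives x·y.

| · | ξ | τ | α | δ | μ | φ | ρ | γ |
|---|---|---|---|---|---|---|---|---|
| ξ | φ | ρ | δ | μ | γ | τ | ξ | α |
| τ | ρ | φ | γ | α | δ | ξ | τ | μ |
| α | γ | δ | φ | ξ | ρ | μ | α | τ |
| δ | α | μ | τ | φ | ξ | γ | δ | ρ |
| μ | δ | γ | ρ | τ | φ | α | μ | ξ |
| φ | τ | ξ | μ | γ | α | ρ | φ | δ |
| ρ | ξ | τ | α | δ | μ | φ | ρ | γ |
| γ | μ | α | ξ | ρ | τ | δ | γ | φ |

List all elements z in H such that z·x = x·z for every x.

{ρ, φ}

An element z is central iff its row equals its column in the table.
For α: α·δ = ξ ≠ τ = δ·α, so α ∉ Z.
Checking each element this way leaves Z(H) = {ρ, φ}.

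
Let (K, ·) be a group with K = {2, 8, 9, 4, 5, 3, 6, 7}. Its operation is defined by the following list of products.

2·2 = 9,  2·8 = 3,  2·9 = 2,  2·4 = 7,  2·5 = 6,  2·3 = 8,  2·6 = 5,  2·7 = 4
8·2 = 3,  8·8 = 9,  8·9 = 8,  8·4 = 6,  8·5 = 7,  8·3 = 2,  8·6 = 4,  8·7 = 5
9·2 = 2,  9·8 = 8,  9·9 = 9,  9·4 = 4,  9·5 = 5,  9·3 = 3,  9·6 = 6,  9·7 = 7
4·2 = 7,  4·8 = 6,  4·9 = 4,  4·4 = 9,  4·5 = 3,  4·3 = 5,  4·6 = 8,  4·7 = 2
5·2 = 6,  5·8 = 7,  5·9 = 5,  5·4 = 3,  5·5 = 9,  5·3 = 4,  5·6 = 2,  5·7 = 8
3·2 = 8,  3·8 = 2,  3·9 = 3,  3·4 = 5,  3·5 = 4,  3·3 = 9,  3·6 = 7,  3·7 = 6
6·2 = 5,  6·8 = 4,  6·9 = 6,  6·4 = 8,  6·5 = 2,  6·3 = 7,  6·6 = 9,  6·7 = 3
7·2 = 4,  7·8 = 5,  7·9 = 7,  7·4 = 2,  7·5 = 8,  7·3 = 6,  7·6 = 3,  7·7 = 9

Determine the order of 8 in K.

2

The identity element is 9 (its row matches the header).
8^1 = 8
8^2 = 8·8 = 9
The first power of 8 equal to the identity is 8^2, so ord(8) = 2.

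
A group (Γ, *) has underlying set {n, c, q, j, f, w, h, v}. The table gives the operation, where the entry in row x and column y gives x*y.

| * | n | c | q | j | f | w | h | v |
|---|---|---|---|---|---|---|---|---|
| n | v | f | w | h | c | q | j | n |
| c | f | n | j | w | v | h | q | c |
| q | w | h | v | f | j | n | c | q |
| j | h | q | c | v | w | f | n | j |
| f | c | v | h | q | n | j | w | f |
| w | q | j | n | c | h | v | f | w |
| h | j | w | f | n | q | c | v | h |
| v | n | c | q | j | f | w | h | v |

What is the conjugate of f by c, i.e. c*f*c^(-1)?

The identity is v. In row c, the entry v sits in column f, so c^(-1) = f.
c*f = v
v*f = f

f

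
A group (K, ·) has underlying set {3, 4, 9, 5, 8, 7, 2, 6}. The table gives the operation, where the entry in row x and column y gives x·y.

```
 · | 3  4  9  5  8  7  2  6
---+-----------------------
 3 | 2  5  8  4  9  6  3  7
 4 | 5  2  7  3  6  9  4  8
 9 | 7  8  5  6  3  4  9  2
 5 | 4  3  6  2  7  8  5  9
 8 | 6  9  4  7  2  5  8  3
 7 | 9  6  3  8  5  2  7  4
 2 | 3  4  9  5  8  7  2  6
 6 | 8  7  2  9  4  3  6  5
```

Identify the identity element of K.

2

The identity e satisfies e·x = x for all x, so its row in the table reproduces the column headers.
Row 2 reads: 3, 4, 9, 5, 8, 7, 2, 6 — exactly the header order. So 2 is the identity.
(Structurally, K here is isomorphic to the dihedral group D_4.)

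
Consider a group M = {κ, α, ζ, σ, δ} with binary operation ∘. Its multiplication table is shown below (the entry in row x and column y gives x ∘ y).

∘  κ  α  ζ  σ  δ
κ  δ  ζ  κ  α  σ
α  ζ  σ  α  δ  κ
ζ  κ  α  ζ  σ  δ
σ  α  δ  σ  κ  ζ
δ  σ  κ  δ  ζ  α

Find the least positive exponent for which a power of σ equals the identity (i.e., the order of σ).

The identity element is ζ (its row matches the header).
σ^1 = σ
σ^2 = σ ∘ σ = κ
σ^3 = κ ∘ σ = α
σ^4 = α ∘ σ = δ
σ^5 = δ ∘ σ = ζ
The first power of σ equal to the identity is σ^5, so ord(σ) = 5.

5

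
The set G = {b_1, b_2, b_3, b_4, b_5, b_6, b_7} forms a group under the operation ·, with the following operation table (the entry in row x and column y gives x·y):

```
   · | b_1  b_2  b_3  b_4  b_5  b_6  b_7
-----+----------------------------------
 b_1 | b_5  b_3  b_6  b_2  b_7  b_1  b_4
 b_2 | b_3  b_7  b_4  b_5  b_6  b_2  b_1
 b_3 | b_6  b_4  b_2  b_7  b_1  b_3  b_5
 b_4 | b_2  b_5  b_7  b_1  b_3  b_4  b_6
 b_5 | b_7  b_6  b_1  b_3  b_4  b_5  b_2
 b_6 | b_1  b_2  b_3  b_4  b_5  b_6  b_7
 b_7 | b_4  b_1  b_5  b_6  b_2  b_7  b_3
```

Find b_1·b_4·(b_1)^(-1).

The identity is b_6. In row b_1, the entry b_6 sits in column b_3, so b_1^(-1) = b_3.
b_1·b_4 = b_2
b_2·b_3 = b_4
(Structurally, G here is isomorphic to the cyclic group Z_7.)

b_4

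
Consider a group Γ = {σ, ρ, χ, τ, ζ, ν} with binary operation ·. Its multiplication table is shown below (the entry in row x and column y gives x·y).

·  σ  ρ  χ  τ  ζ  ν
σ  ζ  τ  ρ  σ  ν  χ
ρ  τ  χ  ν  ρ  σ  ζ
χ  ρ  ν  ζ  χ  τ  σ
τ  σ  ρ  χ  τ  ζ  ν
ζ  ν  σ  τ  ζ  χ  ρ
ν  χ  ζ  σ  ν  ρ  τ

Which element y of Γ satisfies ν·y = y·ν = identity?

First locate the identity: row τ matches the header, so τ is the identity.
Scan row ν for τ: ν·ν = τ. Hence ν^(-1) = ν.

ν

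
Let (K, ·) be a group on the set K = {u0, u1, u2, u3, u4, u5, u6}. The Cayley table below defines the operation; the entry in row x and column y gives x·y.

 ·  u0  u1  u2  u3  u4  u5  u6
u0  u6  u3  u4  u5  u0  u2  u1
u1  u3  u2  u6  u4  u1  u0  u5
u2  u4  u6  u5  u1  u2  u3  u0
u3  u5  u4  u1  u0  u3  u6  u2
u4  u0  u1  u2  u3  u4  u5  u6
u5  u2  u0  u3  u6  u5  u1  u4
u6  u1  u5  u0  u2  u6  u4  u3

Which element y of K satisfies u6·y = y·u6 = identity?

First locate the identity: row u4 matches the header, so u4 is the identity.
Scan row u6 for u4: u6·u5 = u4. Hence u6^(-1) = u5.

u5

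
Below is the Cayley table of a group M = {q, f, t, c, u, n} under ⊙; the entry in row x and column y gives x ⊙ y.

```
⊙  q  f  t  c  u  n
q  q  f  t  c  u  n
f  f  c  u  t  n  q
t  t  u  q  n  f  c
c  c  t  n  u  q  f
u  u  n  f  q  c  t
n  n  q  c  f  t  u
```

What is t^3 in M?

t^1 = t
t^2 = t ⊙ t = q
t^3 = q ⊙ t = t

t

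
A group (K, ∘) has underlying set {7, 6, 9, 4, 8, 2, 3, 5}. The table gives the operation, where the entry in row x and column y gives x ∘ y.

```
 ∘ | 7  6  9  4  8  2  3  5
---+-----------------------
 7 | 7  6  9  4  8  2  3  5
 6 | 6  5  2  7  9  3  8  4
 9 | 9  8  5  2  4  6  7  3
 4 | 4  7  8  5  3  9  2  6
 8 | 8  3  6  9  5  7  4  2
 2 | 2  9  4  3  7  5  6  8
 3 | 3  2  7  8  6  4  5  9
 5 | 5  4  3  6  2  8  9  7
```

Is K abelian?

No

9 ∘ 8 = 4 but 8 ∘ 9 = 6.
Since 9 and 8 do not commute, K is not abelian.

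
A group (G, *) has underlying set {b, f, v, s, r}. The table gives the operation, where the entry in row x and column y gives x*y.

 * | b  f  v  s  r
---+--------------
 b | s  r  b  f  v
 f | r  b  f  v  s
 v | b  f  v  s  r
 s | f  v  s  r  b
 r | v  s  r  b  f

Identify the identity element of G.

The identity e satisfies e*x = x for all x, so its row in the table reproduces the column headers.
Row v reads: b, f, v, s, r — exactly the header order. So v is the identity.
(Structurally, G here is isomorphic to the cyclic group Z_5.)

v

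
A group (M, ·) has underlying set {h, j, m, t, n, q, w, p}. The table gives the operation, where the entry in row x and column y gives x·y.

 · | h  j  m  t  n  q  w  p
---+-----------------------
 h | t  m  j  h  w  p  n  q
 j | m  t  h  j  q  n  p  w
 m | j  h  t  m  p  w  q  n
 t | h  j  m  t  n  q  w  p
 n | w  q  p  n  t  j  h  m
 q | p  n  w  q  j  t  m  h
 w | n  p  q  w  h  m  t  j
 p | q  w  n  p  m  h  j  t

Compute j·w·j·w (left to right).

j·w = p
p·j = w
w·w = t
(Structurally, M here is isomorphic to the elementary abelian group (Z_2)^3.)

t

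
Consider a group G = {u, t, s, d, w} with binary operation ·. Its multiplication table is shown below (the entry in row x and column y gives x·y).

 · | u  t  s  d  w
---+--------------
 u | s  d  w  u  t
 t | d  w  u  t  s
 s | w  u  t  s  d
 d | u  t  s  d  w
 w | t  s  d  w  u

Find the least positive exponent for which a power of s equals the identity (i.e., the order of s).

5

The identity element is d (its row matches the header).
s^1 = s
s^2 = s·s = t
s^3 = t·s = u
s^4 = u·s = w
s^5 = w·s = d
The first power of s equal to the identity is s^5, so ord(s) = 5.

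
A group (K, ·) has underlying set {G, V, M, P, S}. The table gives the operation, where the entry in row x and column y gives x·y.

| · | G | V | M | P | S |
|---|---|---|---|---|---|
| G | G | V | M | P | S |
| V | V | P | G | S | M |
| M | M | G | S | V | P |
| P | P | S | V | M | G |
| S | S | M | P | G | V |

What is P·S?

Read row P, column S: P·S = G.

G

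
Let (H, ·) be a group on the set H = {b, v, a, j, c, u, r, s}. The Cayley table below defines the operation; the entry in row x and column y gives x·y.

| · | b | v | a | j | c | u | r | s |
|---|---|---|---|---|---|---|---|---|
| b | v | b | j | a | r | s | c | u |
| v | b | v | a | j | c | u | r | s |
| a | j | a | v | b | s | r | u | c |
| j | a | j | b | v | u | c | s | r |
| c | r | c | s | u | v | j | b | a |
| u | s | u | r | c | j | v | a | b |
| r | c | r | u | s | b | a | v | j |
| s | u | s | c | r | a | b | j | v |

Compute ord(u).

The identity element is v (its row matches the header).
u^1 = u
u^2 = u·u = v
The first power of u equal to the identity is u^2, so ord(u) = 2.

2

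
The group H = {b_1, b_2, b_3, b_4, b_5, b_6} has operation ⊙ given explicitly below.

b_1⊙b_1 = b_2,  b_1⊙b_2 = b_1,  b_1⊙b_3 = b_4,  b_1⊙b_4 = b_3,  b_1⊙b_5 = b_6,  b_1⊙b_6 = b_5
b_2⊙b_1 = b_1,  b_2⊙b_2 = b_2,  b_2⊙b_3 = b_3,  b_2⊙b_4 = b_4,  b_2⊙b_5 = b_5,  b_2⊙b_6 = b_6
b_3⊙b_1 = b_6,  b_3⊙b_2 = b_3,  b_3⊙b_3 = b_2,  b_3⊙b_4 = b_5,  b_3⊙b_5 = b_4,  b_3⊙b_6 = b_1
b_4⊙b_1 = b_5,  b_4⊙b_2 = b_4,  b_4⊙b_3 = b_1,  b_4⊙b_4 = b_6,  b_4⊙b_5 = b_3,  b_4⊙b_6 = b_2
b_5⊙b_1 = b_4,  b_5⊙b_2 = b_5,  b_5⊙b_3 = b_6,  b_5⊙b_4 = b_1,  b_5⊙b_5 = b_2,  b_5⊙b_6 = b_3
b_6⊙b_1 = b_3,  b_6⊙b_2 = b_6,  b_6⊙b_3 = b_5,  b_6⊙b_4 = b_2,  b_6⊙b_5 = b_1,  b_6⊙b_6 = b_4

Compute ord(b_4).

The identity element is b_2 (its row matches the header).
b_4^1 = b_4
b_4^2 = b_4 ⊙ b_4 = b_6
b_4^3 = b_6 ⊙ b_4 = b_2
The first power of b_4 equal to the identity is b_4^3, so ord(b_4) = 3.
(Structurally, H here is isomorphic to the symmetric group S_3.)

3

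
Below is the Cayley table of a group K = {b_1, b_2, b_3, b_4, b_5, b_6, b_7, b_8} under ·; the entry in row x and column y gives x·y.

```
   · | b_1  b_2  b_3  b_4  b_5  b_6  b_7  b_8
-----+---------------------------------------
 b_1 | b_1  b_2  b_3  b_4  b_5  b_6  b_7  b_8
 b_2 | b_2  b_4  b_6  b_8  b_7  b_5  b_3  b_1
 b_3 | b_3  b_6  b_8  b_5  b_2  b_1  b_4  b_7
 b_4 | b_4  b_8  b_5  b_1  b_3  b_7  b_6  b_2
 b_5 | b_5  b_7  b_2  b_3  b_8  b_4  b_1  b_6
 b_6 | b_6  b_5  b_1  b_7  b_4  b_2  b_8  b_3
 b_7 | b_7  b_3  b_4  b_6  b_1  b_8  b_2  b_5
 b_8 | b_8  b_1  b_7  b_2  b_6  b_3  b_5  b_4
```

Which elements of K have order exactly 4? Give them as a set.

{b_2, b_8}

Identity is b_1. Compute the order of each non-identity element by repeated multiplication:
  b_2: b_2 → b_4 → b_8 → b_1  (order 4)
  b_3: b_3 → b_8 → b_7 → b_4 → b_5 → b_2 → b_6 → b_1  (order 8)
  b_4: b_4 → b_1  (order 2)
  b_5: b_5 → b_8 → b_6 → b_4 → b_3 → b_2 → b_7 → b_1  (order 8)
  b_6: b_6 → b_2 → b_5 → b_4 → b_7 → b_8 → b_3 → b_1  (order 8)
  b_7: b_7 → b_2 → b_3 → b_4 → b_6 → b_8 → b_5 → b_1  (order 8)
  b_8: b_8 → b_4 → b_2 → b_1  (order 4)
Elements of order 4: {b_2, b_8}.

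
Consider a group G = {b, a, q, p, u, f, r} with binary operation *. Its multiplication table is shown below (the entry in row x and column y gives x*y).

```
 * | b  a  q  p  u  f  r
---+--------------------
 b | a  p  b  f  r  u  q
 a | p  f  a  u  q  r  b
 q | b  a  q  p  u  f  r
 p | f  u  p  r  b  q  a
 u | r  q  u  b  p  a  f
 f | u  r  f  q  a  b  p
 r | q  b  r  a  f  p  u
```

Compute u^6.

a

u^1 = u
u^2 = u*u = p
u^3 = p*u = b
u^4 = b*u = r
u^5 = r*u = f
u^6 = f*u = a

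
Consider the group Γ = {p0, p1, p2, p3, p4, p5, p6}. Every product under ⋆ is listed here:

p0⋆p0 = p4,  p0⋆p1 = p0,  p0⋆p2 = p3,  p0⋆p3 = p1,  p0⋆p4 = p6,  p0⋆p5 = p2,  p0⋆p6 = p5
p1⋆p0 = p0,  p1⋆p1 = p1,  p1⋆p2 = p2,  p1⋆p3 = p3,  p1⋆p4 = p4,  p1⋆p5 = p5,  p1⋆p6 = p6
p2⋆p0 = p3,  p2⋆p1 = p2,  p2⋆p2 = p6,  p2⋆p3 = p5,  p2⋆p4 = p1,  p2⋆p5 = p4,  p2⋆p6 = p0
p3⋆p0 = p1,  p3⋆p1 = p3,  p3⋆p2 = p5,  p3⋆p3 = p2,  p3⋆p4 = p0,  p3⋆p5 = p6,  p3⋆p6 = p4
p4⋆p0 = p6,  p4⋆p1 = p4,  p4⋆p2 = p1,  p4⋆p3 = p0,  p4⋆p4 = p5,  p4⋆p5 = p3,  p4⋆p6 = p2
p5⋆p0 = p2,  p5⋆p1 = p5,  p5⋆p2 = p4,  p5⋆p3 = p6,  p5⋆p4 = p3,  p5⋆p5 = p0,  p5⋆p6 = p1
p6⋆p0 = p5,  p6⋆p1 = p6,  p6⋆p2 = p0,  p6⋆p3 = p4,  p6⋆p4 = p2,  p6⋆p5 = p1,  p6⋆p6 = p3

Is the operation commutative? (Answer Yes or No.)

Check whether the table is symmetric across its main diagonal.
Every entry (row x, col y) equals the entry (row y, col x), so Γ is abelian.
(In fact Γ ≅ the cyclic group Z_7.)

Yes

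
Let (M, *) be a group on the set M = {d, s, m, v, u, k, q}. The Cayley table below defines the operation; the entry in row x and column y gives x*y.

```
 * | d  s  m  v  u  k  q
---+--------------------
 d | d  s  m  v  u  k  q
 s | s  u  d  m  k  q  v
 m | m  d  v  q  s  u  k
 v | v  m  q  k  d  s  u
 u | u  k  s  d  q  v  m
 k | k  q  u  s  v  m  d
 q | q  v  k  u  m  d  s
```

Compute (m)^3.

q

m^1 = m
m^2 = m*m = v
m^3 = v*m = q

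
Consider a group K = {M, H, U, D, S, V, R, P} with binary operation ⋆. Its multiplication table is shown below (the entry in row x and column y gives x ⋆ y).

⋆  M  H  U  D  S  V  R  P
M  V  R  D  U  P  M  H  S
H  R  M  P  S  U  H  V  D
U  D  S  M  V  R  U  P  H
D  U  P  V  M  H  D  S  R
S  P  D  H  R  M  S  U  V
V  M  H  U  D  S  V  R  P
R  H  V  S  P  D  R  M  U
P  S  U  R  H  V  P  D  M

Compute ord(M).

2

The identity element is V (its row matches the header).
M^1 = M
M^2 = M ⋆ M = V
The first power of M equal to the identity is M^2, so ord(M) = 2.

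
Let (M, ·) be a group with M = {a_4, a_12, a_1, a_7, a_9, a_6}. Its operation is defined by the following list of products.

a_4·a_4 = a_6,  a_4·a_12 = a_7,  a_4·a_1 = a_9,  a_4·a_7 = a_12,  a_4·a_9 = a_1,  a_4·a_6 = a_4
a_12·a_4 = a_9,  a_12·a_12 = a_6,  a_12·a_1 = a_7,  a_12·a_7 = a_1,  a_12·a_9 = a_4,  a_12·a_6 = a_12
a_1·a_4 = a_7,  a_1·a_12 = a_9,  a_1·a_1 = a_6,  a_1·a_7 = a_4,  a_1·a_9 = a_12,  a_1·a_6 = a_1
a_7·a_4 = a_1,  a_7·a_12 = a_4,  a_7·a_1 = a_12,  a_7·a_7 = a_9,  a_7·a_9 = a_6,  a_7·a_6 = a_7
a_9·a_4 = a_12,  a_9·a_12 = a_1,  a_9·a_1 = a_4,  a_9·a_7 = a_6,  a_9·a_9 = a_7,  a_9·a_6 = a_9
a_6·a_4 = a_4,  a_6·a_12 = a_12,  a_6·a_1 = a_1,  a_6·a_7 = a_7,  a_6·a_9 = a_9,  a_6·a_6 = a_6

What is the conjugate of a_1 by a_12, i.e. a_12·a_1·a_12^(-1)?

a_4

The identity is a_6. In row a_12, the entry a_6 sits in column a_12, so a_12^(-1) = a_12.
a_12·a_1 = a_7
a_7·a_12 = a_4
(Structurally, M here is isomorphic to the symmetric group S_3.)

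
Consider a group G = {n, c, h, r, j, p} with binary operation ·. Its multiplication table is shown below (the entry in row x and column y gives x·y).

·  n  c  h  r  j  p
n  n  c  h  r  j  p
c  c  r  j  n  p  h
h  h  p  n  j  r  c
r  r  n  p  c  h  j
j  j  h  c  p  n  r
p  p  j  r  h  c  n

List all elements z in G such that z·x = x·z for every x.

An element z is central iff its row equals its column in the table.
For p: p·c = j ≠ h = c·p, so p ∉ Z.
Checking each element this way leaves Z(G) = {n}.

{n}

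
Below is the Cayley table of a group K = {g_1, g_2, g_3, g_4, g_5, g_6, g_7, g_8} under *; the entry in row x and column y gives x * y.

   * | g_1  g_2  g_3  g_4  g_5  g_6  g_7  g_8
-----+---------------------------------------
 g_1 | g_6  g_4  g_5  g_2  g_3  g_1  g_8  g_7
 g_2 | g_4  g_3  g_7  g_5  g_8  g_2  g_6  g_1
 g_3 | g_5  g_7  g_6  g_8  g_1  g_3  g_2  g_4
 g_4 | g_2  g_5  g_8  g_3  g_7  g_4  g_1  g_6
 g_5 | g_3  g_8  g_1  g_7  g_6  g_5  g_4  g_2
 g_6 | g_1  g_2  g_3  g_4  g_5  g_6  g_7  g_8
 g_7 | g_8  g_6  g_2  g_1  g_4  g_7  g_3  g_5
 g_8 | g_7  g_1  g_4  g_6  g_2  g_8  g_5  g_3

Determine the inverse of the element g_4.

First locate the identity: row g_6 matches the header, so g_6 is the identity.
Scan row g_4 for g_6: g_4 * g_8 = g_6. Hence g_4^(-1) = g_8.

g_8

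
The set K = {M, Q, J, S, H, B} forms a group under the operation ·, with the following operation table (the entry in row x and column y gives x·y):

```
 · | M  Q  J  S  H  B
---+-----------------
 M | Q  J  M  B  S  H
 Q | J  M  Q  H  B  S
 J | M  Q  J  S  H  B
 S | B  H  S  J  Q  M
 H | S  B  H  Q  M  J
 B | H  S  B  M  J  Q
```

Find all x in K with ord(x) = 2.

Identity is J. Compute the order of each non-identity element by repeated multiplication:
  M: M → Q → J  (order 3)
  Q: Q → M → J  (order 3)
  S: S → J  (order 2)
  H: H → M → S → Q → B → J  (order 6)
  B: B → Q → S → M → H → J  (order 6)
Elements of order 2: {S}.

{S}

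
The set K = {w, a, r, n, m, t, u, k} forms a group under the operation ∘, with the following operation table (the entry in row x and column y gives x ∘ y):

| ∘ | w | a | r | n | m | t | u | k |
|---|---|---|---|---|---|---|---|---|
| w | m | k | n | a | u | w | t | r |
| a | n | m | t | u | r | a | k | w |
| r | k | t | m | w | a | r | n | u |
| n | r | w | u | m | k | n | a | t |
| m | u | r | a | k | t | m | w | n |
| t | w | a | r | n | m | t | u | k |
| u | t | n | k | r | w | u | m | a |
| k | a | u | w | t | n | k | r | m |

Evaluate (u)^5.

u

u^1 = u
u^2 = u ∘ u = m
u^3 = m ∘ u = w
u^4 = w ∘ u = t
u^5 = t ∘ u = u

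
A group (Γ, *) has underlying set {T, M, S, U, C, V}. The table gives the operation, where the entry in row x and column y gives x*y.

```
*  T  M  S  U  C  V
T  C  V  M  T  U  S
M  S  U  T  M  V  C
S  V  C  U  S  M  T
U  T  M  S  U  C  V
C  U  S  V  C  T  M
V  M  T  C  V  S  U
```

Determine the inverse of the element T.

First locate the identity: row U matches the header, so U is the identity.
Scan row T for U: T*C = U. Hence T^(-1) = C.

C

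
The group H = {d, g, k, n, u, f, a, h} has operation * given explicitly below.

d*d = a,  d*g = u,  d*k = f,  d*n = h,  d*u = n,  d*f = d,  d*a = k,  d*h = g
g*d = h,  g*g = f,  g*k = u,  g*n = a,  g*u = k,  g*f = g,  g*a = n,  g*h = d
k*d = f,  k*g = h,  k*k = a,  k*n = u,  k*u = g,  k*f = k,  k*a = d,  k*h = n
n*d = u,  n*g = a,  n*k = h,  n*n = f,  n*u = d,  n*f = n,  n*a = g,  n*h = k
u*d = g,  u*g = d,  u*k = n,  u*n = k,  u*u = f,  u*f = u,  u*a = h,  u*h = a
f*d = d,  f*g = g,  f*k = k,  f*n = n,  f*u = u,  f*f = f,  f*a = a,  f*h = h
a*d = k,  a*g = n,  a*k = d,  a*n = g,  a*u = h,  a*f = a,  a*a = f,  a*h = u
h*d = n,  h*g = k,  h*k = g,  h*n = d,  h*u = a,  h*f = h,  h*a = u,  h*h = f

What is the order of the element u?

2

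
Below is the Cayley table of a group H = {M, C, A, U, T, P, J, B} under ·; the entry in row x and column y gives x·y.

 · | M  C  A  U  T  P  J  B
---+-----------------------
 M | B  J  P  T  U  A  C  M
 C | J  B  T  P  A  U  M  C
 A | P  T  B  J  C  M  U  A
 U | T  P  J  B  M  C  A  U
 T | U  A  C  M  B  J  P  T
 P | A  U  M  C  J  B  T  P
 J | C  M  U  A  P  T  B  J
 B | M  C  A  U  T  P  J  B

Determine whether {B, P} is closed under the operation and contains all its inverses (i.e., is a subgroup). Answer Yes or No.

{B, P} contains the identity B.
Checking products: every product of two elements of {B, P} (read from the table) lies in {B, P}, so the set is closed.
In a finite group, a nonempty closed subset is a subgroup. So {B, P} ≤ H.

Yes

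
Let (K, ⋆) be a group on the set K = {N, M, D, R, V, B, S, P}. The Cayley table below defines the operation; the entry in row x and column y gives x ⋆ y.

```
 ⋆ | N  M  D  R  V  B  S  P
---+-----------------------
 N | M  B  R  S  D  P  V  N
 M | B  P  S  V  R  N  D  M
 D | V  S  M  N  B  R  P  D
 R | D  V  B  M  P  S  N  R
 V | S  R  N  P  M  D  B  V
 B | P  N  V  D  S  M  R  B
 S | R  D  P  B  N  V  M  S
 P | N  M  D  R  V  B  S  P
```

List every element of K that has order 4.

Identity is P. Compute the order of each non-identity element by repeated multiplication:
  N: N → M → B → P  (order 4)
  M: M → P  (order 2)
  D: D → M → S → P  (order 4)
  R: R → M → V → P  (order 4)
  V: V → M → R → P  (order 4)
  B: B → M → N → P  (order 4)
  S: S → M → D → P  (order 4)
Elements of order 4: {B, D, N, R, S, V}.

{B, D, N, R, S, V}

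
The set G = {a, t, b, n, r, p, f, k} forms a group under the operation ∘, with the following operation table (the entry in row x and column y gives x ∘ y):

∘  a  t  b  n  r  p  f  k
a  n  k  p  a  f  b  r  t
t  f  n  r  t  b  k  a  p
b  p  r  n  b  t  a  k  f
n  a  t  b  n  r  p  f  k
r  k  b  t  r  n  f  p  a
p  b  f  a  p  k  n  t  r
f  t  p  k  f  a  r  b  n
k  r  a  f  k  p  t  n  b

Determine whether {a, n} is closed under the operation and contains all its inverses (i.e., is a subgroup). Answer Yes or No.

{a, n} contains the identity n.
Checking products: every product of two elements of {a, n} (read from the table) lies in {a, n}, so the set is closed.
In a finite group, a nonempty closed subset is a subgroup. So {a, n} ≤ G.

Yes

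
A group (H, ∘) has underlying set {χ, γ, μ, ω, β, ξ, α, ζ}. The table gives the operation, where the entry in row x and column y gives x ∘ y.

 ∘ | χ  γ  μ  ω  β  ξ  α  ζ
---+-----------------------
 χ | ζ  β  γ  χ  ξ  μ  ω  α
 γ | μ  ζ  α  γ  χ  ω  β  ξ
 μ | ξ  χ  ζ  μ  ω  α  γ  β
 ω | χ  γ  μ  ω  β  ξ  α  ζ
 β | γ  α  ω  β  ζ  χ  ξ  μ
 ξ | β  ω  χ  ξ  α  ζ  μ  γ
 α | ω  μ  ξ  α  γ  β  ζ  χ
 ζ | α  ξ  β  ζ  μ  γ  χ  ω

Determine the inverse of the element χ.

α

First locate the identity: row ω matches the header, so ω is the identity.
Scan row χ for ω: χ ∘ α = ω. Hence χ^(-1) = α.
(Structurally, H here is isomorphic to the quaternion group Q_8.)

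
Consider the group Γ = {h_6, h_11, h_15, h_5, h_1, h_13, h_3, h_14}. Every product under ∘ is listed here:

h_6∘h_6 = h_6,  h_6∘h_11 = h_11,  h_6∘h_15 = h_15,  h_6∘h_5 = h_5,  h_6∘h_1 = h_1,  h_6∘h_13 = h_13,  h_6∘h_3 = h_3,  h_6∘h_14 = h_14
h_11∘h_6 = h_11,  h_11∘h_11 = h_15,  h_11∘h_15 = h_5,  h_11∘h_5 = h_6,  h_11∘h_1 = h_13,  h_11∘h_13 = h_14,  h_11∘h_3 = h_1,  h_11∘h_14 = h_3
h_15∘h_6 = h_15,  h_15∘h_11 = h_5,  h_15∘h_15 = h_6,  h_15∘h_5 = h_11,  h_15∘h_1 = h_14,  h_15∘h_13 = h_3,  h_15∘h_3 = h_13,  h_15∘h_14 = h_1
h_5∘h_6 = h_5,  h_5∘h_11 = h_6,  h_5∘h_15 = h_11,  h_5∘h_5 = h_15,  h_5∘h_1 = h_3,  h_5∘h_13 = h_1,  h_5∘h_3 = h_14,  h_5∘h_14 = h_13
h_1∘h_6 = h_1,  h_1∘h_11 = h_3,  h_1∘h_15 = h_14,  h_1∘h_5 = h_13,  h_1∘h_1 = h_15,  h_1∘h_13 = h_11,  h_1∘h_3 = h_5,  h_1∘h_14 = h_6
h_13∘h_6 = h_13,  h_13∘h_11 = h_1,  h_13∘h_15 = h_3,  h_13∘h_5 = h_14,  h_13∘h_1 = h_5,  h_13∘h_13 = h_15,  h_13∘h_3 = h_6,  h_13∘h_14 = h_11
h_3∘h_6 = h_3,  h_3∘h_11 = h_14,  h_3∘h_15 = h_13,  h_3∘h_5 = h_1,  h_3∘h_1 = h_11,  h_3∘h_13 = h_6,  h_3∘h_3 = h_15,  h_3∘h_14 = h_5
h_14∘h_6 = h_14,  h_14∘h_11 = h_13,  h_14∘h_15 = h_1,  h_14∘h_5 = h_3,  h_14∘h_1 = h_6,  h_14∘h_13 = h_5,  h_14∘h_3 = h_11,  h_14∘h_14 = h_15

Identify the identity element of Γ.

h_6

The identity e satisfies e ∘ x = x for all x, so its row in the table reproduces the column headers.
Row h_6 reads: h_6, h_11, h_15, h_5, h_1, h_13, h_3, h_14 — exactly the header order. So h_6 is the identity.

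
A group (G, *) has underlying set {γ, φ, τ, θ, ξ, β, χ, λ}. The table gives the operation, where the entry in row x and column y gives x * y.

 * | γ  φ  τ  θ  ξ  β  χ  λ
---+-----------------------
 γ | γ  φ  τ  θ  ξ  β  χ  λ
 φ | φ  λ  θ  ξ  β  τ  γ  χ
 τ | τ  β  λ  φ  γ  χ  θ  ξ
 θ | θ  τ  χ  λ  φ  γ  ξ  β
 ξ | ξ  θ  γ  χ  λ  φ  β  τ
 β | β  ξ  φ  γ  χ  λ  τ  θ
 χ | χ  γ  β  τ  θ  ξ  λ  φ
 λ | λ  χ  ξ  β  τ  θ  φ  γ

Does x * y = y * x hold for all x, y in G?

β * χ = τ but χ * β = ξ.
Since β and χ do not commute, G is not abelian.

No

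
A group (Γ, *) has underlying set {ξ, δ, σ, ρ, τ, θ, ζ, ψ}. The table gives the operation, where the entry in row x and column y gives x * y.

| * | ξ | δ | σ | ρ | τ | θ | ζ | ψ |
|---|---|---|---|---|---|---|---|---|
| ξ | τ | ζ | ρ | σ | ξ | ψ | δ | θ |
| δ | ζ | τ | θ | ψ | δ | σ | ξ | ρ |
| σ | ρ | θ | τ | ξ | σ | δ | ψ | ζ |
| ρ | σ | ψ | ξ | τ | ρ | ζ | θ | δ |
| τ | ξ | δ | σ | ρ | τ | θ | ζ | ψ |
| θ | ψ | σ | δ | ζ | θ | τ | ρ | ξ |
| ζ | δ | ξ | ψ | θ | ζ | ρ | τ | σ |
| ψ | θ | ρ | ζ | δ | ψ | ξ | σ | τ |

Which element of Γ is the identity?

τ

The identity e satisfies e * x = x for all x, so its row in the table reproduces the column headers.
Row τ reads: ξ, δ, σ, ρ, τ, θ, ζ, ψ — exactly the header order. So τ is the identity.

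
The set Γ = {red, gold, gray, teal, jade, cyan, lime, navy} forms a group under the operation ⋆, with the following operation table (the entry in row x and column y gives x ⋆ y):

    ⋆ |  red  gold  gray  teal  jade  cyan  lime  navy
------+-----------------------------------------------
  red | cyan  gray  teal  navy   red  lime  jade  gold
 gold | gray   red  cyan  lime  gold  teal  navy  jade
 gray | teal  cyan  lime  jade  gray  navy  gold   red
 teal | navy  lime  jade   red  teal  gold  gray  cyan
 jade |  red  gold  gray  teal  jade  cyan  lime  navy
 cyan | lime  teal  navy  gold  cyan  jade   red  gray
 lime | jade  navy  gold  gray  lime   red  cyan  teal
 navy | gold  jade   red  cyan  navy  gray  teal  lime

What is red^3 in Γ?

red^1 = red
red^2 = red ⋆ red = cyan
red^3 = cyan ⋆ red = lime

lime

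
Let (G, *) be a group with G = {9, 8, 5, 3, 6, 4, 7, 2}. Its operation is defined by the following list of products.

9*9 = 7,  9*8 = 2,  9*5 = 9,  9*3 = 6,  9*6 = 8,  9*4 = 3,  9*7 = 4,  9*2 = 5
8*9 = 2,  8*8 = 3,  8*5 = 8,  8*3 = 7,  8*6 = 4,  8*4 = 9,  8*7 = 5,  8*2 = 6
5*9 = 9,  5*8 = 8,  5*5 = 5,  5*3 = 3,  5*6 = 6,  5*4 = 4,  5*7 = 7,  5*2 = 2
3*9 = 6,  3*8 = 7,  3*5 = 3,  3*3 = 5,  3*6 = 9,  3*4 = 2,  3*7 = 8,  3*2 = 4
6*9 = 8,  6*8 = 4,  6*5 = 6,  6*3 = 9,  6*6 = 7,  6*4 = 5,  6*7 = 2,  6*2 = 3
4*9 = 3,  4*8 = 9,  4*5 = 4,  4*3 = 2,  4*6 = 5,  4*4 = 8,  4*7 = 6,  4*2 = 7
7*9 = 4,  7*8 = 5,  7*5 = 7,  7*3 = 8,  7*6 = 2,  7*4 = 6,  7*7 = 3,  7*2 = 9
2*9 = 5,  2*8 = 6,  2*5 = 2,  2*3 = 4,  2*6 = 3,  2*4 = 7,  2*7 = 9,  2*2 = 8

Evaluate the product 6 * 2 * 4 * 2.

8

6 * 2 = 3
3 * 4 = 2
2 * 2 = 8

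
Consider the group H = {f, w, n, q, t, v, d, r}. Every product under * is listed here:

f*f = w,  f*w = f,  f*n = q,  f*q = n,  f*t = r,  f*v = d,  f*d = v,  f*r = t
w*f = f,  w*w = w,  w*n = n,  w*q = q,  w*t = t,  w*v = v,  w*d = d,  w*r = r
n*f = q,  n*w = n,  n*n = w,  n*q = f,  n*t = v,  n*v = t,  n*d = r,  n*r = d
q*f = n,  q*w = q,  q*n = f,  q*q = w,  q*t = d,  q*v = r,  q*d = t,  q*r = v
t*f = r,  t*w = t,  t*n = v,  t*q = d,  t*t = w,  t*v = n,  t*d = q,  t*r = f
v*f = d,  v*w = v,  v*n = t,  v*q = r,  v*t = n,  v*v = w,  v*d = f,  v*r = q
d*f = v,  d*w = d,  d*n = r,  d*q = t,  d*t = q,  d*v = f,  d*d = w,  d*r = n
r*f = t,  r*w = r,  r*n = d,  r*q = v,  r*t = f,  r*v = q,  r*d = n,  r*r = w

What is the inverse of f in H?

First locate the identity: row w matches the header, so w is the identity.
Scan row f for w: f*f = w. Hence f^(-1) = f.

f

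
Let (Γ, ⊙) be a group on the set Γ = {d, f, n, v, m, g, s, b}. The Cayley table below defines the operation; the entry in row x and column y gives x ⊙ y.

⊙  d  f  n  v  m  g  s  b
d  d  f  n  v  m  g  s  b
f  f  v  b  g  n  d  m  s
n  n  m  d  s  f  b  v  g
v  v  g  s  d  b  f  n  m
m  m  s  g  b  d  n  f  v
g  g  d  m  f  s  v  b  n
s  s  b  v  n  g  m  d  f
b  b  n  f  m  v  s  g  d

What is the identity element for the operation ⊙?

d

The identity e satisfies e ⊙ x = x for all x, so its row in the table reproduces the column headers.
Row d reads: d, f, n, v, m, g, s, b — exactly the header order. So d is the identity.
(Structurally, Γ here is isomorphic to the dihedral group D_4.)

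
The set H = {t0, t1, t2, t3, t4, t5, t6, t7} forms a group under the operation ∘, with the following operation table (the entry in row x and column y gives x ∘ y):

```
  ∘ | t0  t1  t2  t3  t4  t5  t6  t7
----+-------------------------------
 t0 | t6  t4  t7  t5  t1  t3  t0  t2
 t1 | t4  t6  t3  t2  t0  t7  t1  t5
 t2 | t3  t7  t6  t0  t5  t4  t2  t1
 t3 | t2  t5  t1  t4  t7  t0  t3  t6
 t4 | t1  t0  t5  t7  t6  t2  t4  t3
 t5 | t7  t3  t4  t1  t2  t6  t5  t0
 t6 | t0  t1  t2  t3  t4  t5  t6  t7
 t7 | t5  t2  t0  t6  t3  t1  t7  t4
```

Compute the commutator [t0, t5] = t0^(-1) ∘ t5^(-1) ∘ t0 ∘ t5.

t4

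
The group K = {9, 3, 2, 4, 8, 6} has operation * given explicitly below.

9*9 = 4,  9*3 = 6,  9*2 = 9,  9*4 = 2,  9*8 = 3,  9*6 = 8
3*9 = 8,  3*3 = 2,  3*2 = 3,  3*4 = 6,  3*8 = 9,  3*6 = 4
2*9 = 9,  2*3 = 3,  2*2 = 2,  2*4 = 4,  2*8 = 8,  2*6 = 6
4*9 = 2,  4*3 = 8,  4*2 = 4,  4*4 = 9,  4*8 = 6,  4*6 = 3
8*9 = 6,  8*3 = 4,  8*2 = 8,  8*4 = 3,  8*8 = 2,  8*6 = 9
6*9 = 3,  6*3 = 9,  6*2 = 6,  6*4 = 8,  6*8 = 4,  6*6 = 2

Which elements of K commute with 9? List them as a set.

Compare row 9 with column 9 entry by entry.
4 * 9 = 2 = 9 * 4, so 4 commutes with 9.
6 * 9 = 3 but 9 * 6 = 8, so 6 does not.
Collecting the elements that commute with 9: C(9) = {2, 4, 9}.

{2, 4, 9}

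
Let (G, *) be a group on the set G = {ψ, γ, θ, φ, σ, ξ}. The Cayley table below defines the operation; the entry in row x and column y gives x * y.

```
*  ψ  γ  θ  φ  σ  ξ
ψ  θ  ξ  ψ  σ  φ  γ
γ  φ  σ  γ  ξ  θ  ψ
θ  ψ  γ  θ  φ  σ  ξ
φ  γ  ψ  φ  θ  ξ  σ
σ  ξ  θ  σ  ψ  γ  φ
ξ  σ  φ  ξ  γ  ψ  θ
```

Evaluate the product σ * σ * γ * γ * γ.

σ * σ = γ
γ * γ = σ
σ * γ = θ
θ * γ = γ
(Structurally, G here is isomorphic to the symmetric group S_3.)

γ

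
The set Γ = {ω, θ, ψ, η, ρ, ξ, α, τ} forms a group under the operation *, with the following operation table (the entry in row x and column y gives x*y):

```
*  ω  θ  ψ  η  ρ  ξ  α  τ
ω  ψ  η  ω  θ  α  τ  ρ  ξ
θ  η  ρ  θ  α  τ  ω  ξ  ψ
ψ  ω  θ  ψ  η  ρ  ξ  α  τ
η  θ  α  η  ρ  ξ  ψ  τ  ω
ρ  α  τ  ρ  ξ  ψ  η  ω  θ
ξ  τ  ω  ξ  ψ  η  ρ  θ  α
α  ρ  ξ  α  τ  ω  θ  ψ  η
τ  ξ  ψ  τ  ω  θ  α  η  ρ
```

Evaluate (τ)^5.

τ

τ^1 = τ
τ^2 = τ*τ = ρ
τ^3 = ρ*τ = θ
τ^4 = θ*τ = ψ
τ^5 = ψ*τ = τ
(Structurally, Γ here is isomorphic to Z_2 x Z_4.)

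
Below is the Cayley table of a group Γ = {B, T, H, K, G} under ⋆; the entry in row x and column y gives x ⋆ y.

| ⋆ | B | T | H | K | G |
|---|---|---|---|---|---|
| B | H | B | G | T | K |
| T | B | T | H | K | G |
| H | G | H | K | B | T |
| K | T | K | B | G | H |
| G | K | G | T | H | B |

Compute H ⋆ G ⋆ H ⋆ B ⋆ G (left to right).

B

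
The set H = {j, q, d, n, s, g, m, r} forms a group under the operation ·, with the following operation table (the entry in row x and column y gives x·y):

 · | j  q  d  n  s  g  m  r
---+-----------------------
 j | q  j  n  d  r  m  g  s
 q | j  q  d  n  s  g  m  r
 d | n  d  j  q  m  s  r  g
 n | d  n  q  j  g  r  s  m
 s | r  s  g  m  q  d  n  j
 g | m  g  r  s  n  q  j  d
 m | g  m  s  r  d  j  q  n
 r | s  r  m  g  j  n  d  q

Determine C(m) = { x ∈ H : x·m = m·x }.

{g, j, m, q}

Compare row m with column m entry by entry.
g·m = j = m·g, so g commutes with m.
s·m = n but m·s = d, so s does not.
Collecting the elements that commute with m: C(m) = {g, j, m, q}.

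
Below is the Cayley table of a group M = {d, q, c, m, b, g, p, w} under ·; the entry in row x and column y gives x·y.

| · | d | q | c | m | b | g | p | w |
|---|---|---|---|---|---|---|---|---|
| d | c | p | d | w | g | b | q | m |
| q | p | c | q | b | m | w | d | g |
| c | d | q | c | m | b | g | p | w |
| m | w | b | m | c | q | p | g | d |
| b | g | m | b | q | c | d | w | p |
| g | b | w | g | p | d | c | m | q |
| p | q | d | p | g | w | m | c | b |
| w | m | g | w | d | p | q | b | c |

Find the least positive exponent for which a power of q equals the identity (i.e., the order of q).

2

The identity element is c (its row matches the header).
q^1 = q
q^2 = q·q = c
The first power of q equal to the identity is q^2, so ord(q) = 2.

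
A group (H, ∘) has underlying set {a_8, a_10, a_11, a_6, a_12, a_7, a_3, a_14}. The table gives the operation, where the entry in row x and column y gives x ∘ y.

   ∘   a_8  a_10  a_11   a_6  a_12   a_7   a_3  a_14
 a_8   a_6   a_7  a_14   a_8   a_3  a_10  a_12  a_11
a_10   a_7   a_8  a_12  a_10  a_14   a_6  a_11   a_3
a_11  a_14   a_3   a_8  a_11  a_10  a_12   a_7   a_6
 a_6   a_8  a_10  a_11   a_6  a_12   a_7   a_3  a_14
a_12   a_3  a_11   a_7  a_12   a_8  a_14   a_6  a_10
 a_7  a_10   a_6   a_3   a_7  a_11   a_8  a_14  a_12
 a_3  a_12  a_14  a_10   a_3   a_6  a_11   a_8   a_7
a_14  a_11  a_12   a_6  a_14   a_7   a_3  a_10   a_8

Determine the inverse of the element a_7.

a_10

First locate the identity: row a_6 matches the header, so a_6 is the identity.
Scan row a_7 for a_6: a_7 ∘ a_10 = a_6. Hence a_7^(-1) = a_10.
(Structurally, H here is isomorphic to the quaternion group Q_8.)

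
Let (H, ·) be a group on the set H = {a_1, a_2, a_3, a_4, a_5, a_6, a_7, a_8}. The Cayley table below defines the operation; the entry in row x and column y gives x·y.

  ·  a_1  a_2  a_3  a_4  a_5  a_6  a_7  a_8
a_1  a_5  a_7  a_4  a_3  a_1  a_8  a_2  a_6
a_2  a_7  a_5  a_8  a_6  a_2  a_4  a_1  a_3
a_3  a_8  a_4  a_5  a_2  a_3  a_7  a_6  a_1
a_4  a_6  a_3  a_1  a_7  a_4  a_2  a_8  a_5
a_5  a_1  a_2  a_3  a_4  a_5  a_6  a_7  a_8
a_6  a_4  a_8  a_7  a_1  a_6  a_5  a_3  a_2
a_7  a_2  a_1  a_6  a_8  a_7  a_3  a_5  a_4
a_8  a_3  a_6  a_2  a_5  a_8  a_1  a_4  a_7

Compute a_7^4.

a_7^1 = a_7
a_7^2 = a_7·a_7 = a_5
a_7^3 = a_5·a_7 = a_7
a_7^4 = a_7·a_7 = a_5

a_5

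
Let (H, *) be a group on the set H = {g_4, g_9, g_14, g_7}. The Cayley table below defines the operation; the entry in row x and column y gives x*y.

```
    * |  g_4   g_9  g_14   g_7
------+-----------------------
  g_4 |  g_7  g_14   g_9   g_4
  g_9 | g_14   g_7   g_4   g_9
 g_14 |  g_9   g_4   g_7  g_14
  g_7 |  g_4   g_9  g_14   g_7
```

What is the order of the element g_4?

The identity element is g_7 (its row matches the header).
g_4^1 = g_4
g_4^2 = g_4*g_4 = g_7
The first power of g_4 equal to the identity is g_4^2, so ord(g_4) = 2.

2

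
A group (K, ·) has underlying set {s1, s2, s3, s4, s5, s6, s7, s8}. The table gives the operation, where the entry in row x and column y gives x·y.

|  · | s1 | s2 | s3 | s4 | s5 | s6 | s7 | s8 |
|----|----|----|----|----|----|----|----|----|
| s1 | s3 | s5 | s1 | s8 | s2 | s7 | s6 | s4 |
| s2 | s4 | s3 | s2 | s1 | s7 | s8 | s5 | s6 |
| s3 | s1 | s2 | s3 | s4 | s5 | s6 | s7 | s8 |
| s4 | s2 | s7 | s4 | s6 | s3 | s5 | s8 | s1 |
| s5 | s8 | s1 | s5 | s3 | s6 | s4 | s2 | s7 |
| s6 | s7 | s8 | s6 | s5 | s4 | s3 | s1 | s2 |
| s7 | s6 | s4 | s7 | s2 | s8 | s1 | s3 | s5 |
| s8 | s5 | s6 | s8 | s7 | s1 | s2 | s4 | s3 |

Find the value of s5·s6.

s4

Read row s5, column s6: s5·s6 = s4.
(Structurally, K here is isomorphic to the dihedral group D_4.)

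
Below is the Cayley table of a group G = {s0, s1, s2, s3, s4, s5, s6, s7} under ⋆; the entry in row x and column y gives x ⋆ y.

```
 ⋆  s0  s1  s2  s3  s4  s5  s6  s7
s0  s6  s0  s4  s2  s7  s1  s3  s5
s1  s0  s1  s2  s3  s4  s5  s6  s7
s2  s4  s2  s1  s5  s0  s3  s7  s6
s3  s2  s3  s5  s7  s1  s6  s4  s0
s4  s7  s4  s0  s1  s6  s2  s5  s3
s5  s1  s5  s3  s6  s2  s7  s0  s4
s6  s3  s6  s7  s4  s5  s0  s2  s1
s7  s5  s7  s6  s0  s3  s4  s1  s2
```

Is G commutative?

Check whether the table is symmetric across its main diagonal.
Every entry (row x, col y) equals the entry (row y, col x), so G is abelian.

Yes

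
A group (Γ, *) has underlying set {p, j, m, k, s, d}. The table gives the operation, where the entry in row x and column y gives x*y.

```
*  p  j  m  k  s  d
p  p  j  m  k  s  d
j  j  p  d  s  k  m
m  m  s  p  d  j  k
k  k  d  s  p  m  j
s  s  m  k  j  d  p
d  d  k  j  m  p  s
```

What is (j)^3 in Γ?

j

j^1 = j
j^2 = j*j = p
j^3 = p*j = j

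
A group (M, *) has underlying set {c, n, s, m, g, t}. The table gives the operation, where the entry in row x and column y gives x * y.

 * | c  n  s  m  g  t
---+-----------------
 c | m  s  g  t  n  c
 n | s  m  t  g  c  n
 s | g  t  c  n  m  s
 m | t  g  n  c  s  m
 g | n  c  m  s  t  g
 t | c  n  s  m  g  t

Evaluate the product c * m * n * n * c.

t

c * m = t
t * n = n
n * n = m
m * c = t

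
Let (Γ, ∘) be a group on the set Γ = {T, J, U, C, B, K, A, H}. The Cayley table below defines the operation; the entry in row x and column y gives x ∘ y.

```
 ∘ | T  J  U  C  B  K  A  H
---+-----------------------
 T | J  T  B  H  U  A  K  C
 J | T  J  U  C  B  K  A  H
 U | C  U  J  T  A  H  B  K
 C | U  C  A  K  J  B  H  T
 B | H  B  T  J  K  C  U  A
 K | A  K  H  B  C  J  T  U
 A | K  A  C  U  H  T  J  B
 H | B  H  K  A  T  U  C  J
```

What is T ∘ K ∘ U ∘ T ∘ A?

B

T ∘ K = A
A ∘ U = C
C ∘ T = U
U ∘ A = B
(Structurally, Γ here is isomorphic to the dihedral group D_4.)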